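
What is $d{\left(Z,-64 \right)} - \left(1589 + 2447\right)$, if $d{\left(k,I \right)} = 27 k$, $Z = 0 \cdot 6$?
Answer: $-4036$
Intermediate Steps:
$Z = 0$
$d{\left(Z,-64 \right)} - \left(1589 + 2447\right) = 27 \cdot 0 - \left(1589 + 2447\right) = 0 - 4036 = -4036$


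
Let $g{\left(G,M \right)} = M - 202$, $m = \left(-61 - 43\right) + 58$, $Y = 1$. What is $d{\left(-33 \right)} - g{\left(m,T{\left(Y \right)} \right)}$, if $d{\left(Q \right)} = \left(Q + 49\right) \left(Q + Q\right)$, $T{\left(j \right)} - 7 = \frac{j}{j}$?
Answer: $-862$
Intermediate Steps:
$T{\left(j \right)} = 8$ ($T{\left(j \right)} = 7 + \frac{j}{j} = 7 + 1 = 8$)
$d{\left(Q \right)} = 2 Q \left(49 + Q\right)$ ($d{\left(Q \right)} = \left(49 + Q\right) 2 Q = 2 Q \left(49 + Q\right)$)
$m = -46$ ($m = -104 + 58 = -46$)
$g{\left(G,M \right)} = -202 + M$
$d{\left(-33 \right)} - g{\left(m,T{\left(Y \right)} \right)} = 2 \left(-33\right) \left(49 - 33\right) - \left(-202 + 8\right) = 2 \left(-33\right) 16 - -194 = -1056 + 194 = -862$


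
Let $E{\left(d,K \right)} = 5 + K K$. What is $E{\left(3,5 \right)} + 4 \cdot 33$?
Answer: $162$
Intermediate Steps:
$E{\left(d,K \right)} = 5 + K^{2}$
$E{\left(3,5 \right)} + 4 \cdot 33 = \left(5 + 5^{2}\right) + 4 \cdot 33 = \left(5 + 25\right) + 132 = 30 + 132 = 162$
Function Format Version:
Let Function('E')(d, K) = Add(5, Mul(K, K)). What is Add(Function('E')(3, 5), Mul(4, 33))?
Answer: 162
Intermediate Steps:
Function('E')(d, K) = Add(5, Pow(K, 2))
Add(Function('E')(3, 5), Mul(4, 33)) = Add(Add(5, Pow(5, 2)), Mul(4, 33)) = Add(Add(5, 25), 132) = Add(30, 132) = 162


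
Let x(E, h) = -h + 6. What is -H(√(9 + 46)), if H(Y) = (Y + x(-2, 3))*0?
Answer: 0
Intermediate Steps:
x(E, h) = 6 - h
H(Y) = 0 (H(Y) = (Y + (6 - 1*3))*0 = (Y + (6 - 3))*0 = (Y + 3)*0 = (3 + Y)*0 = 0)
-H(√(9 + 46)) = -1*0 = 0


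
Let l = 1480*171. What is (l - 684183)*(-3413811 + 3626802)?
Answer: -91821059073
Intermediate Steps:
l = 253080
(l - 684183)*(-3413811 + 3626802) = (253080 - 684183)*(-3413811 + 3626802) = -431103*212991 = -91821059073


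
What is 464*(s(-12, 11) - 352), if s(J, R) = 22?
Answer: -153120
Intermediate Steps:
464*(s(-12, 11) - 352) = 464*(22 - 352) = 464*(-330) = -153120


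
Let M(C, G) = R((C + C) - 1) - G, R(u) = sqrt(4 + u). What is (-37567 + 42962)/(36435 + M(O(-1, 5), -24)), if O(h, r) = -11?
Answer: 39339261/265851740 - 1079*I*sqrt(19)/265851740 ≈ 0.14797 - 1.7691e-5*I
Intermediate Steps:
M(C, G) = sqrt(3 + 2*C) - G (M(C, G) = sqrt(4 + ((C + C) - 1)) - G = sqrt(4 + (2*C - 1)) - G = sqrt(4 + (-1 + 2*C)) - G = sqrt(3 + 2*C) - G)
(-37567 + 42962)/(36435 + M(O(-1, 5), -24)) = (-37567 + 42962)/(36435 + (sqrt(3 + 2*(-11)) - 1*(-24))) = 5395/(36435 + (sqrt(3 - 22) + 24)) = 5395/(36435 + (sqrt(-19) + 24)) = 5395/(36435 + (I*sqrt(19) + 24)) = 5395/(36435 + (24 + I*sqrt(19))) = 5395/(36459 + I*sqrt(19))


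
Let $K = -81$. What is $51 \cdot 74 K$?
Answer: $-305694$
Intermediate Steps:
$51 \cdot 74 K = 51 \cdot 74 \left(-81\right) = 3774 \left(-81\right) = -305694$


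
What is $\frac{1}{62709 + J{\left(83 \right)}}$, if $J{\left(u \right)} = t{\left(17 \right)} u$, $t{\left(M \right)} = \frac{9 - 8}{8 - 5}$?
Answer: $\frac{3}{188210} \approx 1.594 \cdot 10^{-5}$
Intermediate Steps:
$t{\left(M \right)} = \frac{1}{3}$ ($t{\left(M \right)} = 1 \cdot \frac{1}{3} = \frac{1}{3}$)
$J{\left(u \right)} = \frac{u}{3}$
$\frac{1}{62709 + J{\left(83 \right)}} = \frac{1}{62709 + \frac{1}{3} \cdot 83} = \frac{1}{62709 + \frac{83}{3}} = \frac{1}{\frac{188210}{3}} = \frac{3}{188210}$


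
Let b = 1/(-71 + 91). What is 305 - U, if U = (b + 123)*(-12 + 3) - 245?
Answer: 33149/20 ≈ 1657.4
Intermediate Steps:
b = 1/20 ≈ 0.050000
U = -27049/20 (U = (1/20 + 123)*(-12 + 3) - 245 = (2461/20)*(-9) - 245 = -22149/20 - 245 = -27049/20 ≈ -1352.4)
305 - U = 305 - 1*(-27049/20) = 305 + 27049/20 = 33149/20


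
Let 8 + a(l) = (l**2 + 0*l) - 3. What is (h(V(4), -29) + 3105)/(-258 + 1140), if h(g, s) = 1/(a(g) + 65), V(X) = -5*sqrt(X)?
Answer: 478171/135828 ≈ 3.5204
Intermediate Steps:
a(l) = -11 + l**2 (a(l) = -8 + ((l**2 + 0*l) - 3) = -8 + ((l**2 + 0) - 3) = -8 + (l**2 - 3) = -8 + (-3 + l**2) = -11 + l**2)
h(g, s) = 1/(54 + g**2) (h(g, s) = 1/((-11 + g**2) + 65) = 1/(54 + g**2))
(h(V(4), -29) + 3105)/(-258 + 1140) = (1/(54 + (-5*sqrt(4))**2) + 3105)/(-258 + 1140) = (1/(54 + (-5*2)**2) + 3105)/882 = (1/(54 + (-10)**2) + 3105)*(1/882) = (1/(54 + 100) + 3105)*(1/882) = (1/154 + 3105)*(1/882) = (478171/154)*(1/882) = 478171/135828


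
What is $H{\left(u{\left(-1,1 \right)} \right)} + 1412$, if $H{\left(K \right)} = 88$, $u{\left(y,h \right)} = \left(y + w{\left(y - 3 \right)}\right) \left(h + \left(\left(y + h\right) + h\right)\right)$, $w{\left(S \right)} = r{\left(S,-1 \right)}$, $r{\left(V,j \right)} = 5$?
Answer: $1500$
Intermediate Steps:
$w{\left(S \right)} = 5$
$u{\left(y,h \right)} = \left(5 + y\right) \left(y + 3 h\right)$ ($u{\left(y,h \right)} = \left(y + 5\right) \left(h + \left(\left(y + h\right) + h\right)\right) = \left(5 + y\right) \left(h + \left(\left(h + y\right) + h\right)\right) = \left(5 + y\right) \left(h + \left(y + 2 h\right)\right) = \left(5 + y\right) \left(y + 3 h\right)$)
$H{\left(u{\left(-1,1 \right)} \right)} + 1412 = 88 + 1412 = 1500$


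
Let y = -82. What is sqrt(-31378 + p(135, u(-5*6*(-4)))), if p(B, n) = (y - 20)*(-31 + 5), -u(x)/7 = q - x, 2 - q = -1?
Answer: I*sqrt(28726) ≈ 169.49*I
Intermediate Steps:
q = 3 (q = 2 - 1*(-1) = 2 + 1 = 3)
u(x) = -21 + 7*x (u(x) = -7*(3 - x) = -21 + 7*x)
p(B, n) = 2652 (p(B, n) = (-82 - 20)*(-31 + 5) = -102*(-26) = 2652)
sqrt(-31378 + p(135, u(-5*6*(-4)))) = sqrt(-31378 + 2652) = sqrt(-28726) = I*sqrt(28726)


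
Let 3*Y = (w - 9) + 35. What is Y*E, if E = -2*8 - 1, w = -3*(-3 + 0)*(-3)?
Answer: 17/3 ≈ 5.6667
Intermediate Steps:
w = -27 (w = -3*(-3)*(-3) = 9*(-3) = -27)
E = -17 (E = -16 - 1 = -17)
Y = -1/3 (Y = ((-27 - 9) + 35)/3 = (-36 + 35)/3 = (1/3)*(-1) = -1/3 ≈ -0.33333)
Y*E = -1/3*(-17) = 17/3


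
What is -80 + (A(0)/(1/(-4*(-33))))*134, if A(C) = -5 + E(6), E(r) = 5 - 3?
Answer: -53144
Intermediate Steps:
E(r) = 2
A(C) = -3 (A(C) = -5 + 2 = -3)
-80 + (A(0)/(1/(-4*(-33))))*134 = -80 - 3*(-4*(-33))*134 = -80 - 3/(1/132)*134 = -80 - 3/1/132*134 = -80 - 3*132*134 = -80 - 396*134 = -80 - 53064 = -53144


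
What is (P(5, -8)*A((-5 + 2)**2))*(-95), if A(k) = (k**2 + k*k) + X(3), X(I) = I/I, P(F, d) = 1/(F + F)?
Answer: -3097/2 ≈ -1548.5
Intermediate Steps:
P(F, d) = 1/(2*F)
X(I) = 1
A(k) = 1 + 2*k**2 (A(k) = (k**2 + k*k) + 1 = (k**2 + k**2) + 1 = 2*k**2 + 1 = 1 + 2*k**2)
(P(5, -8)*A((-5 + 2)**2))*(-95) = (((1/2)/5)*(1 + 2*((-5 + 2)**2)**2))*(-95) = (((1/2)*(1/5))*(1 + 2*((-3)**2)**2))*(-95) = ((1 + 2*9**2)/10)*(-95) = ((1 + 2*81)/10)*(-95) = ((1 + 162)/10)*(-95) = ((1/10)*163)*(-95) = (163/10)*(-95) = -3097/2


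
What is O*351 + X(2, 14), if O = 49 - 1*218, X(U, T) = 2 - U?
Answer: -59319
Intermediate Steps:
O = -169 (O = 49 - 218 = -169)
O*351 + X(2, 14) = -169*351 + (2 - 1*2) = -59319 + (2 - 2) = -59319 + 0 = -59319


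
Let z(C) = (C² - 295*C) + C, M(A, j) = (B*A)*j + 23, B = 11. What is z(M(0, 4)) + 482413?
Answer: 476180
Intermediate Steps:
M(A, j) = 23 + 11*A*j (M(A, j) = (11*A)*j + 23 = 11*A*j + 23 = 23 + 11*A*j)
z(C) = C² - 294*C
z(M(0, 4)) + 482413 = (23 + 11*0*4)*(-294 + (23 + 11*0*4)) + 482413 = (23 + 0)*(-294 + (23 + 0)) + 482413 = 23*(-294 + 23) + 482413 = 23*(-271) + 482413 = -6233 + 482413 = 476180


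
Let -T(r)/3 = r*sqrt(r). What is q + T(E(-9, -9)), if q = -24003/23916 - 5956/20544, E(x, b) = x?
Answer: -13240861/10236048 + 81*I ≈ -1.2936 + 81.0*I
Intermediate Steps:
T(r) = -3*r**(3/2) (T(r) = -3*r*sqrt(r) = -3*r**(3/2))
q = -13240861/10236048 (q = -24003*1/23916 - 5956*1/20544 = -8001/7972 - 1489/5136 = -13240861/10236048 ≈ -1.2936)
q + T(E(-9, -9)) = -13240861/10236048 - (-81)*I = -13240861/10236048 + 81*I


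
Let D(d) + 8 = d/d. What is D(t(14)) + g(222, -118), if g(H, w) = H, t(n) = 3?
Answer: 215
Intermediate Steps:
D(d) = -7 (D(d) = -8 + d/d = -8 + 1 = -7)
D(t(14)) + g(222, -118) = -7 + 222 = 215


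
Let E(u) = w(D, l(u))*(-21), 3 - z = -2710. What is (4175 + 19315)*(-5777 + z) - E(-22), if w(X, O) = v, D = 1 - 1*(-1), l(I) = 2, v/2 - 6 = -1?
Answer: -71973150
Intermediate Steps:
v = 10 (v = 12 + 2*(-1) = 12 - 2 = 10)
D = 2 (D = 1 + 1 = 2)
z = 2713 (z = 3 - 1*(-2710) = 3 + 2710 = 2713)
w(X, O) = 10
E(u) = -210 (E(u) = 10*(-21) = -210)
(4175 + 19315)*(-5777 + z) - E(-22) = (4175 + 19315)*(-5777 + 2713) - 1*(-210) = 23490*(-3064) + 210 = -71973360 + 210 = -71973150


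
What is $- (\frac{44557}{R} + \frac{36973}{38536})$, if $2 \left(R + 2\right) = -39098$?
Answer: $\frac{994189429}{753417336} \approx 1.3196$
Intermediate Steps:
$R = -19551$ ($R = -2 + \frac{1}{2} \left(-39098\right) = -2 - 19549 = -19551$)
$- (\frac{44557}{R} + \frac{36973}{38536}) = - (\frac{44557}{-19551} + \frac{36973}{38536}) = - (44557 \left(- \frac{1}{19551}\right) + 36973 \cdot \frac{1}{38536}) = - (- \frac{44557}{19551} + \frac{36973}{38536}) = \left(-1\right) \left(- \frac{994189429}{753417336}\right) = \frac{994189429}{753417336}$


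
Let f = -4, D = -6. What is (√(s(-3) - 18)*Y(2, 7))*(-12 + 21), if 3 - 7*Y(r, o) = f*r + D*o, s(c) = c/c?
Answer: 477*I*√17/7 ≈ 280.96*I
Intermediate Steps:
s(c) = 1
Y(r, o) = 3/7 + 4*r/7 + 6*o/7 (Y(r, o) = 3/7 - (-4*r - 6*o)/7 = 3/7 - (-6*o - 4*r)/7 = 3/7 + (4*r/7 + 6*o/7) = 3/7 + 4*r/7 + 6*o/7)
(√(s(-3) - 18)*Y(2, 7))*(-12 + 21) = (√(1 - 18)*(3/7 + (4/7)*2 + (6/7)*7))*(-12 + 21) = (√(-17)*(3/7 + 8/7 + 6))*9 = ((I*√17)*(53/7))*9 = (53*I*√17/7)*9 = 477*I*√17/7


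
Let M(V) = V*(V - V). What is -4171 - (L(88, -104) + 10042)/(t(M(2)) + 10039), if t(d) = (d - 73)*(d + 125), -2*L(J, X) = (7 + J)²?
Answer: -7635647/1828 ≈ -4177.0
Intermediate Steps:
M(V) = 0 (M(V) = V*0 = 0)
L(J, X) = -(7 + J)²/2
t(d) = (-73 + d)*(125 + d)
-4171 - (L(88, -104) + 10042)/(t(M(2)) + 10039) = -4171 - (-(7 + 88)²/2 + 10042)/((-9125 + 0² + 52*0) + 10039) = -4171 - (-½*95² + 10042)/((-9125 + 0 + 0) + 10039) = -4171 - (-½*9025 + 10042)/(-9125 + 10039) = -4171 - (-9025/2 + 10042)/914 = -4171 - 11059/(2*914) = -4171 - 1*11059/1828 = -4171 - 11059/1828 = -7635647/1828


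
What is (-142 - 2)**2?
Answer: 20736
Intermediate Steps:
(-142 - 2)**2 = (-144)**2 = 20736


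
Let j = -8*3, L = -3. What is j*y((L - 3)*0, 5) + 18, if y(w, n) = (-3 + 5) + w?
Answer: -30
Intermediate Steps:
y(w, n) = 2 + w
j = -24
j*y((L - 3)*0, 5) + 18 = -24*(2 + (-3 - 3)*0) + 18 = -24*(2 - 6*0) + 18 = -24*(2 + 0) + 18 = -24*2 + 18 = -48 + 18 = -30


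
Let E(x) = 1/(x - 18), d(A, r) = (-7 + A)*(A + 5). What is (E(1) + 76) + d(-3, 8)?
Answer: 951/17 ≈ 55.941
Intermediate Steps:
d(A, r) = (-7 + A)*(5 + A)
E(x) = 1/(-18 + x)
(E(1) + 76) + d(-3, 8) = (1/(-18 + 1) + 76) + (-35 + (-3)**2 - 2*(-3)) = (1/(-17) + 76) + (-35 + 9 + 6) = (-1/17 + 76) - 20 = 1291/17 - 20 = 951/17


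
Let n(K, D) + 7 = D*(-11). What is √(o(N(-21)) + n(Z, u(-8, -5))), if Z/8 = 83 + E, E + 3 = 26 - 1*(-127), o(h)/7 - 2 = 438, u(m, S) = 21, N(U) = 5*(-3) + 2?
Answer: 7*√58 ≈ 53.310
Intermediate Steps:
N(U) = -13 (N(U) = -15 + 2 = -13)
o(h) = 3080 (o(h) = 14 + 7*438 = 14 + 3066 = 3080)
E = 150 (E = -3 + (26 - 1*(-127)) = -3 + (26 + 127) = -3 + 153 = 150)
Z = 1864 (Z = 8*(83 + 150) = 8*233 = 1864)
n(K, D) = -7 - 11*D (n(K, D) = -7 + D*(-11) = -7 - 11*D)
√(o(N(-21)) + n(Z, u(-8, -5))) = √(3080 + (-7 - 11*21)) = √(3080 + (-7 - 231)) = √(3080 - 238) = √2842 = 7*√58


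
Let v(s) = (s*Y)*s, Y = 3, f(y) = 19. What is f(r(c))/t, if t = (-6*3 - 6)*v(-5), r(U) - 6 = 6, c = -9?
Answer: -19/1800 ≈ -0.010556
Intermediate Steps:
r(U) = 12 (r(U) = 6 + 6 = 12)
v(s) = 3*s² (v(s) = (s*3)*s = (3*s)*s = 3*s²)
t = -1800 (t = (-6*3 - 6)*(3*(-5)²) = (-18 - 6)*(3*25) = -24*75 = -1800)
f(r(c))/t = 19/(-1800) = 19*(-1/1800) = -19/1800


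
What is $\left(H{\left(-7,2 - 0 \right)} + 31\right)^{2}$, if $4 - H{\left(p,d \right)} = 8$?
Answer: $729$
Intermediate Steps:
$H{\left(p,d \right)} = -4$ ($H{\left(p,d \right)} = 4 - 8 = -4$)
$\left(H{\left(-7,2 - 0 \right)} + 31\right)^{2} = \left(-4 + 31\right)^{2} = 27^{2} = 729$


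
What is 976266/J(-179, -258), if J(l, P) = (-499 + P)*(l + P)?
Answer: 976266/330809 ≈ 2.9511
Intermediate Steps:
J(l, P) = (-499 + P)*(P + l)
976266/J(-179, -258) = 976266/((-258)² - 499*(-258) - 499*(-179) - 258*(-179)) = 976266/(66564 + 128742 + 89321 + 46182) = 976266/330809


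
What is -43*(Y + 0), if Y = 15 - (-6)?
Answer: -903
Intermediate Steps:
Y = 21 (Y = 15 - 1*(-6) = 15 + 6 = 21)
-43*(Y + 0) = -43*(21 + 0) = -43*21 = -903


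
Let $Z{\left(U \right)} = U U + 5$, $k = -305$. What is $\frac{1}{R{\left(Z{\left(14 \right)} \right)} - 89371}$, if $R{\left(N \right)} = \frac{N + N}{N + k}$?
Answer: $- \frac{52}{4647493} \approx -1.1189 \cdot 10^{-5}$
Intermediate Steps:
$Z{\left(U \right)} = 5 + U^{2}$ ($Z{\left(U \right)} = U^{2} + 5 = 5 + U^{2}$)
$R{\left(N \right)} = \frac{2 N}{-305 + N}$ ($R{\left(N \right)} = \frac{N + N}{N - 305} = \frac{2 N}{-305 + N}$)
$\frac{1}{R{\left(Z{\left(14 \right)} \right)} - 89371} = \frac{1}{\frac{2 \left(5 + 14^{2}\right)}{-305 + \left(5 + 14^{2}\right)} - 89371} = \frac{1}{\frac{2 \left(5 + 196\right)}{-305 + \left(5 + 196\right)} - 89371} = \frac{1}{2 \cdot 201 \frac{1}{-305 + 201} - 89371} = \frac{1}{2 \cdot 201 \frac{1}{-104} - 89371} = \frac{1}{2 \cdot 201 \left(- \frac{1}{104}\right) - 89371} = \frac{1}{- \frac{201}{52} - 89371} = \frac{1}{- \frac{4647493}{52}} = - \frac{52}{4647493}$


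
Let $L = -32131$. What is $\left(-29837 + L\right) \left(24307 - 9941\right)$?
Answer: $-890232288$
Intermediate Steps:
$\left(-29837 + L\right) \left(24307 - 9941\right) = \left(-29837 - 32131\right) \left(24307 - 9941\right) = \left(-61968\right) 14366 = -890232288$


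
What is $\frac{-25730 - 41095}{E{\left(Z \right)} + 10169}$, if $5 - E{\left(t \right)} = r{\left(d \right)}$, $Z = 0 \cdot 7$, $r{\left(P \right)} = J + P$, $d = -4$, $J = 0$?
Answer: $- \frac{66825}{10178} \approx -6.5656$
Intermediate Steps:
$r{\left(P \right)} = P$ ($r{\left(P \right)} = 0 + P = P$)
$Z = 0$
$E{\left(t \right)} = 9$ ($E{\left(t \right)} = 5 - -4 = 5 + 4 = 9$)
$\frac{-25730 - 41095}{E{\left(Z \right)} + 10169} = \frac{-25730 - 41095}{9 + 10169} = - \frac{66825}{10178}$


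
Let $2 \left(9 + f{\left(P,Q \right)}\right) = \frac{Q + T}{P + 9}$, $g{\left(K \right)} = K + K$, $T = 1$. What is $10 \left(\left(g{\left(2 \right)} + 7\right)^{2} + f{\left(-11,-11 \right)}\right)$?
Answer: $1145$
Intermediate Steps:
$g{\left(K \right)} = 2 K$
$f{\left(P,Q \right)} = -9 + \frac{1 + Q}{2 \left(9 + P\right)}$ ($f{\left(P,Q \right)} = -9 + \frac{\left(Q + 1\right) \frac{1}{P + 9}}{2} = -9 + \frac{\left(1 + Q\right) \frac{1}{9 + P}}{2} = -9 + \frac{\frac{1}{9 + P} \left(1 + Q\right)}{2} = -9 + \frac{1 + Q}{2 \left(9 + P\right)}$)
$10 \left(\left(g{\left(2 \right)} + 7\right)^{2} + f{\left(-11,-11 \right)}\right) = 10 \left(\left(2 \cdot 2 + 7\right)^{2} + \frac{-161 - 11 - -198}{2 \left(9 - 11\right)}\right) = 10 \left(\left(4 + 7\right)^{2} + \frac{-161 - 11 + 198}{2 \left(-2\right)}\right) = 10 \left(11^{2} + \frac{1}{2} \left(- \frac{1}{2}\right) 26\right) = 10 \left(121 - \frac{13}{2}\right) = 10 \cdot \frac{229}{2} = 1145$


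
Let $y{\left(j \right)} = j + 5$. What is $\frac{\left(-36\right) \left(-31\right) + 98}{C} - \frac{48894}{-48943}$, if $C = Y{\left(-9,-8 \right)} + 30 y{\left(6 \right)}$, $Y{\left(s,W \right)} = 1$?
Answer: $\frac{75600716}{16200133} \approx 4.6667$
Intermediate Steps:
$y{\left(j \right)} = 5 + j$
$C = 331$ ($C = 1 + 30 \left(5 + 6\right) = 1 + 30 \cdot 11 = 1 + 330 = 331$)
$\frac{\left(-36\right) \left(-31\right) + 98}{C} - \frac{48894}{-48943} = \frac{\left(-36\right) \left(-31\right) + 98}{331} - \frac{48894}{-48943} = \left(1116 + 98\right) \frac{1}{331} - - \frac{48894}{48943} = 1214 \cdot \frac{1}{331} + \frac{48894}{48943} = \frac{1214}{331} + \frac{48894}{48943} = \frac{75600716}{16200133}$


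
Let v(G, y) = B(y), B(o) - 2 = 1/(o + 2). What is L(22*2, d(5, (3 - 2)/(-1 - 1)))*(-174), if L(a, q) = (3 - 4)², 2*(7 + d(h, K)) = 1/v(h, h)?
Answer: -174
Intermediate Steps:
B(o) = 2 + 1/(2 + o) (B(o) = 2 + 1/(o + 2) = 2 + 1/(2 + o))
v(G, y) = (5 + 2*y)/(2 + y)
d(h, K) = -7 + (2 + h)/(2*(5 + 2*h)) (d(h, K) = -7 + 1/(2*(((5 + 2*h)/(2 + h)))) = -7 + ((2 + h)/(5 + 2*h))/2 = -7 + (2 + h)/(2*(5 + 2*h)))
L(a, q) = 1 (L(a, q) = (-1)² = 1)
L(22*2, d(5, (3 - 2)/(-1 - 1)))*(-174) = 1*(-174) = -174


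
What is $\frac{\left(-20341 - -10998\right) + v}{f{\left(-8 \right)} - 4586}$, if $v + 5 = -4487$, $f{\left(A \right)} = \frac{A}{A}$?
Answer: $\frac{2767}{917} \approx 3.0174$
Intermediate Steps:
$f{\left(A \right)} = 1$
$v = -4492$ ($v = -5 - 4487 = -4492$)
$\frac{\left(-20341 - -10998\right) + v}{f{\left(-8 \right)} - 4586} = \frac{\left(-20341 - -10998\right) - 4492}{1 - 4586} = \frac{\left(-20341 + 10998\right) - 4492}{-4585} = \left(-9343 - 4492\right) \left(- \frac{1}{4585}\right) = \left(-13835\right) \left(- \frac{1}{4585}\right) = \frac{2767}{917}$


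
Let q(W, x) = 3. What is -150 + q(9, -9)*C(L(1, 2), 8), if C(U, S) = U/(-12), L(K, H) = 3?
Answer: -603/4 ≈ -150.75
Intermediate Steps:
C(U, S) = -U/12 (C(U, S) = U*(-1/12) = -U/12)
-150 + q(9, -9)*C(L(1, 2), 8) = -150 + 3*(-1/12*3) = -150 + 3*(-¼) = -150 - ¾ = -603/4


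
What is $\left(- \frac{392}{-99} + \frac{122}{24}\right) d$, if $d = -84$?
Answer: $- \frac{25067}{33} \approx -759.61$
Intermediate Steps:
$\left(- \frac{392}{-99} + \frac{122}{24}\right) d = \left(- \frac{392}{-99} + \frac{122}{24}\right) \left(-84\right) = \left(\left(-392\right) \left(- \frac{1}{99}\right) + 122 \cdot \frac{1}{24}\right) \left(-84\right) = \left(\frac{392}{99} + \frac{61}{12}\right) \left(-84\right) = \frac{3581}{396} \left(-84\right) = - \frac{25067}{33}$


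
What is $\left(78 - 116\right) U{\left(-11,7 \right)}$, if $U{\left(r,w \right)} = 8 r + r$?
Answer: $3762$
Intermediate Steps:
$U{\left(r,w \right)} = 9 r$
$\left(78 - 116\right) U{\left(-11,7 \right)} = \left(78 - 116\right) 9 \left(-11\right) = \left(-38\right) \left(-99\right) = 3762$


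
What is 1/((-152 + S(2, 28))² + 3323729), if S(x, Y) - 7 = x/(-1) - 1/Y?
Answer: 784/2622753225 ≈ 2.9892e-7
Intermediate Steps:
S(x, Y) = 7 - x - 1/Y (S(x, Y) = 7 + (x/(-1) - 1/Y) = 7 + (x*(-1) - 1/Y) = 7 + (-x - 1/Y) = 7 - x - 1/Y)
1/((-152 + S(2, 28))² + 3323729) = 1/((-152 + (7 - 1*2 - 1/28))² + 3323729) = 1/((-152 + (7 - 2 - 1*1/28))² + 3323729) = 1/((-152 + (7 - 2 - 1/28))² + 3323729) = 1/((-152 + 139/28)² + 3323729) = 1/((-4117/28)² + 3323729) = 1/(16949689/784 + 3323729) = 1/(2622753225/784) = 784/2622753225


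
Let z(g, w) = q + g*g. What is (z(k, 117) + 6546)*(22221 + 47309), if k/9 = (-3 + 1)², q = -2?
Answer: 545115200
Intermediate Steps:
k = 36 (k = 9*(-3 + 1)² = 9*(-2)² = 9*4 = 36)
z(g, w) = -2 + g² (z(g, w) = -2 + g*g = -2 + g²)
(z(k, 117) + 6546)*(22221 + 47309) = ((-2 + 36²) + 6546)*(22221 + 47309) = ((-2 + 1296) + 6546)*69530 = (1294 + 6546)*69530 = 7840*69530 = 545115200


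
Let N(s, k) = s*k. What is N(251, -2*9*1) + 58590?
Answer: 54072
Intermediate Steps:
N(s, k) = k*s
N(251, -2*9*1) + 58590 = (-2*9*1)*251 + 58590 = -18*1*251 + 58590 = -18*251 + 58590 = -4518 + 58590 = 54072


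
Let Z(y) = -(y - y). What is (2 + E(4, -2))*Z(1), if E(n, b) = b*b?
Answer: 0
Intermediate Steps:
E(n, b) = b**2
Z(y) = 0 (Z(y) = -1*0 = 0)
(2 + E(4, -2))*Z(1) = (2 + (-2)**2)*0 = (2 + 4)*0 = 6*0 = 0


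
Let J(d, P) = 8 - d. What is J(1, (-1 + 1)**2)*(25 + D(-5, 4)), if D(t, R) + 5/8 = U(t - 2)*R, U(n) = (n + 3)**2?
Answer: 4949/8 ≈ 618.63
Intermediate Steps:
U(n) = (3 + n)**2
D(t, R) = -5/8 + R*(1 + t)**2 (D(t, R) = -5/8 + (3 + (t - 2))**2*R = -5/8 + (3 + (-2 + t))**2*R = -5/8 + (1 + t)**2*R = -5/8 + R*(1 + t)**2)
J(1, (-1 + 1)**2)*(25 + D(-5, 4)) = (8 - 1*1)*(25 + (-5/8 + 4*(1 - 5)**2)) = (8 - 1)*(25 + (-5/8 + 4*(-4)**2)) = 7*(25 + (-5/8 + 4*16)) = 7*(25 + (-5/8 + 64)) = 7*(25 + 507/8) = 7*(707/8) = 4949/8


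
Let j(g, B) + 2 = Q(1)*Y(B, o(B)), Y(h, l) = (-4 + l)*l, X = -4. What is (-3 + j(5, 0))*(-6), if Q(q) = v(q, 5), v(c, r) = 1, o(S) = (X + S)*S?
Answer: 30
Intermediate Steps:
o(S) = S*(-4 + S) (o(S) = (-4 + S)*S = S*(-4 + S))
Y(h, l) = l*(-4 + l)
Q(q) = 1
j(g, B) = -2 + B*(-4 + B)*(-4 + B*(-4 + B)) (j(g, B) = -2 + 1*((B*(-4 + B))*(-4 + B*(-4 + B))) = -2 + 1*(B*(-4 + B)*(-4 + B*(-4 + B))) = -2 + B*(-4 + B)*(-4 + B*(-4 + B)))
(-3 + j(5, 0))*(-6) = (-3 + (-2 + 0*(-4 + 0)*(-4 + 0*(-4 + 0))))*(-6) = (-3 + (-2 + 0*(-4)*(-4 + 0*(-4))))*(-6) = (-3 + (-2 + 0*(-4)*(-4 + 0)))*(-6) = (-3 + (-2 + 0*(-4)*(-4)))*(-6) = (-3 + (-2 + 0))*(-6) = (-3 - 2)*(-6) = -5*(-6) = 30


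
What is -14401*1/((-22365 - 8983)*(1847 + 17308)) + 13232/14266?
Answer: 3972818461373/4283159215020 ≈ 0.92754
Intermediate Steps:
-14401*1/((-22365 - 8983)*(1847 + 17308)) + 13232/14266 = -14401/(19155*(-31348)) + 13232*(1/14266) = -14401/(-600470940) + 6616/7133 = -14401*(-1/600470940) + 6616/7133 = 14401/600470940 + 6616/7133 = 3972818461373/4283159215020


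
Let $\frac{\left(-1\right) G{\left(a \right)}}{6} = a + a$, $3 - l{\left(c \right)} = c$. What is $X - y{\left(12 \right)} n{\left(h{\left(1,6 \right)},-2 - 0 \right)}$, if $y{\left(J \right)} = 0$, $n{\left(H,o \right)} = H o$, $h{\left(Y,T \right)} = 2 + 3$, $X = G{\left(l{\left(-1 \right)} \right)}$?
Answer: $-48$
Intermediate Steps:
$l{\left(c \right)} = 3 - c$
$G{\left(a \right)} = - 12 a$ ($G{\left(a \right)} = - 6 \left(a + a\right) = - 6 \cdot 2 a = - 12 a$)
$X = -48$ ($X = - 12 \left(3 - -1\right) = - 12 \left(3 + 1\right) = \left(-12\right) 4 = -48$)
$h{\left(Y,T \right)} = 5$
$X - y{\left(12 \right)} n{\left(h{\left(1,6 \right)},-2 - 0 \right)} = -48 - 0 \cdot 5 \left(-2 - 0\right) = -48 - 0 \cdot 5 \left(-2 + 0\right) = -48 - 0 \cdot 5 \left(-2\right) = -48 - 0 \left(-10\right) = -48 - 0 = -48 + 0 = -48$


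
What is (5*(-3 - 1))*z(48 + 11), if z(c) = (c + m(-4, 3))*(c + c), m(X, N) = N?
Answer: -146320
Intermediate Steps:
z(c) = 2*c*(3 + c) (z(c) = (c + 3)*(c + c) = (3 + c)*(2*c) = 2*c*(3 + c))
(5*(-3 - 1))*z(48 + 11) = (5*(-3 - 1))*(2*(48 + 11)*(3 + (48 + 11))) = (5*(-4))*(2*59*(3 + 59)) = -40*59*62 = -20*7316 = -146320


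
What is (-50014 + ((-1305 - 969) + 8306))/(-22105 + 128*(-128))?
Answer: 43982/38489 ≈ 1.1427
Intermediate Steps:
(-50014 + ((-1305 - 969) + 8306))/(-22105 + 128*(-128)) = (-50014 + (-2274 + 8306))/(-22105 - 16384) = (-50014 + 6032)/(-38489) = -43982*(-1/38489) = 43982/38489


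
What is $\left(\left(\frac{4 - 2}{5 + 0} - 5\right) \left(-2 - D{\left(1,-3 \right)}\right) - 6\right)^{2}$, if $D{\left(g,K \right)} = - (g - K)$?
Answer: $\frac{5776}{25} \approx 231.04$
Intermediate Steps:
$D{\left(g,K \right)} = K - g$
$\left(\left(\frac{4 - 2}{5 + 0} - 5\right) \left(-2 - D{\left(1,-3 \right)}\right) - 6\right)^{2} = \left(\left(\frac{4 - 2}{5 + 0} - 5\right) \left(-2 - \left(-3 - 1\right)\right) - 6\right)^{2} = \left(\left(\frac{2}{5} - 5\right) \left(-2 - \left(-3 - 1\right)\right) - 6\right)^{2} = \left(\left(2 \cdot \frac{1}{5} - 5\right) \left(-2 - -4\right) - 6\right)^{2} = \left(\left(\frac{2}{5} - 5\right) \left(-2 + 4\right) - 6\right)^{2} = \left(\left(- \frac{23}{5}\right) 2 - 6\right)^{2} = \left(- \frac{46}{5} - 6\right)^{2} = \left(- \frac{76}{5}\right)^{2} = \frac{5776}{25}$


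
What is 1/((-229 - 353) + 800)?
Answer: 1/218 ≈ 0.0045872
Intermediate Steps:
1/((-229 - 353) + 800) = 1/(-582 + 800) = 1/218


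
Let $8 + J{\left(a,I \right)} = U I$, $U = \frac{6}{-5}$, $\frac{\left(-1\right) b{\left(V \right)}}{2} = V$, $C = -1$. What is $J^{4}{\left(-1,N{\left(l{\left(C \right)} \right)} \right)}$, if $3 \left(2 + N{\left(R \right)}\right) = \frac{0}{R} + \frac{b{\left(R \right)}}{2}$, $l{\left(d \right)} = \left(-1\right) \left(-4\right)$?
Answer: $256$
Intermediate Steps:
$b{\left(V \right)} = - 2 V$
$l{\left(d \right)} = 4$
$U = - \frac{6}{5}$ ($U = 6 \left(- \frac{1}{5}\right) = - \frac{6}{5} \approx -1.2$)
$N{\left(R \right)} = -2 - \frac{R}{3}$ ($N{\left(R \right)} = -2 + \frac{\frac{0}{R} + \frac{\left(-2\right) R}{2}}{3} = -2 + \frac{0 + - 2 R \frac{1}{2}}{3} = -2 + \frac{0 - R}{3} = -2 + \frac{\left(-1\right) R}{3} = -2 - \frac{R}{3}$)
$J{\left(a,I \right)} = -8 - \frac{6 I}{5}$
$J^{4}{\left(-1,N{\left(l{\left(C \right)} \right)} \right)} = \left(-8 - \frac{6 \left(-2 - \frac{4}{3}\right)}{5}\right)^{4} = \left(-8 - -4\right)^{4} = \left(-8 + 4\right)^{4} = \left(-4\right)^{4} = 256$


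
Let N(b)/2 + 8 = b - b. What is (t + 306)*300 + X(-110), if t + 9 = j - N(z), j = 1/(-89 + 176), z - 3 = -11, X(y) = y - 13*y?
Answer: 2761480/29 ≈ 95224.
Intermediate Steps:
X(y) = -12*y
z = -8 (z = 3 - 11 = -8)
j = 1/87 ≈ 0.011494
N(b) = -16 (N(b) = -16 + 2*(b - b) = -16 + 2*0 = -16 + 0 = -16)
t = 610/87 (t = -9 + (1/87 - 1*(-16)) = -9 + (1/87 + 16) = -9 + 1393/87 = 610/87 ≈ 7.0115)
(t + 306)*300 + X(-110) = (610/87 + 306)*300 - 12*(-110) = (27232/87)*300 + 1320 = 2723200/29 + 1320 = 2761480/29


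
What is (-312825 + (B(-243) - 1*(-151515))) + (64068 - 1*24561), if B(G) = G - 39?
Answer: -122085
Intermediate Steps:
B(G) = -39 + G
(-312825 + (B(-243) - 1*(-151515))) + (64068 - 1*24561) = (-312825 + ((-39 - 243) - 1*(-151515))) + (64068 - 1*24561) = (-312825 + (-282 + 151515)) + (64068 - 24561) = (-312825 + 151233) + 39507 = -161592 + 39507 = -122085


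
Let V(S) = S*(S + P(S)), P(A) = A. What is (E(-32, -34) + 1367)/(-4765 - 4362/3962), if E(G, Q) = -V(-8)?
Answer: -2454459/9441646 ≈ -0.25996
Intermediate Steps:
V(S) = 2*S² (V(S) = S*(S + S) = S*(2*S) = 2*S²)
E(G, Q) = -128 (E(G, Q) = -2*(-8)² = -2*64 = -1*128 = -128)
(E(-32, -34) + 1367)/(-4765 - 4362/3962) = (-128 + 1367)/(-4765 - 4362/3962) = 1239/(-4765 - 4362*1/3962) = 1239/(-4765 - 2181/1981) = 1239/(-9441646/1981) = 1239*(-1981/9441646) = -2454459/9441646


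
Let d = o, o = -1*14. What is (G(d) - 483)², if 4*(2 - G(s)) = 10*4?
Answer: 241081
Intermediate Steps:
o = -14
d = -14
G(s) = -8 (G(s) = 2 - 5*4/2 = 2 - ¼*40 = 2 - 10 = -8)
(G(d) - 483)² = (-8 - 483)² = (-491)² = 241081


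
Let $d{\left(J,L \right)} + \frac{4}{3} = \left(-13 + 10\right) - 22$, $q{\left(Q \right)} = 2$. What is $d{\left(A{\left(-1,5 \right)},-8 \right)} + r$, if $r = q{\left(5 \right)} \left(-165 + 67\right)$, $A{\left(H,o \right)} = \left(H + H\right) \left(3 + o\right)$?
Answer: $- \frac{667}{3} \approx -222.33$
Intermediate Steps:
$A{\left(H,o \right)} = 2 H \left(3 + o\right)$
$d{\left(J,L \right)} = - \frac{79}{3}$ ($d{\left(J,L \right)} = - \frac{4}{3} + \left(\left(-13 + 10\right) - 22\right) = - \frac{4}{3} - 25 = - \frac{79}{3}$)
$r = -196$ ($r = 2 \left(-165 + 67\right) = 2 \left(-98\right) = -196$)
$d{\left(A{\left(-1,5 \right)},-8 \right)} + r = - \frac{79}{3} - 196 = - \frac{667}{3}$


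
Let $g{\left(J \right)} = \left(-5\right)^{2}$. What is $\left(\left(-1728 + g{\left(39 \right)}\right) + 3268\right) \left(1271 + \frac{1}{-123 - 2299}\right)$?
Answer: $\frac{4817634965}{2422} \approx 1.9891 \cdot 10^{6}$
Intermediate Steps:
$g{\left(J \right)} = 25$
$\left(\left(-1728 + g{\left(39 \right)}\right) + 3268\right) \left(1271 + \frac{1}{-123 - 2299}\right) = \left(\left(-1728 + 25\right) + 3268\right) \left(1271 + \frac{1}{-123 - 2299}\right) = \left(-1703 + 3268\right) \left(1271 + \frac{1}{-2422}\right) = 1565 \left(1271 - \frac{1}{2422}\right) = 1565 \cdot \frac{3078361}{2422} = \frac{4817634965}{2422}$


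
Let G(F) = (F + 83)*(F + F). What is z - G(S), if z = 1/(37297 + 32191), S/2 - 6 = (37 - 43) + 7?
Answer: -188729407/69488 ≈ -2716.0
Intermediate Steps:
S = 14 (S = 12 + 2*((37 - 43) + 7) = 12 + 2*(-6 + 7) = 12 + 2*1 = 12 + 2 = 14)
G(F) = 2*F*(83 + F) (G(F) = (83 + F)*(2*F) = 2*F*(83 + F))
z = 1/69488 ≈ 1.4391e-5
z - G(S) = 1/69488 - 2*14*(83 + 14) = 1/69488 - 2*14*97 = 1/69488 - 1*2716 = 1/69488 - 2716 = -188729407/69488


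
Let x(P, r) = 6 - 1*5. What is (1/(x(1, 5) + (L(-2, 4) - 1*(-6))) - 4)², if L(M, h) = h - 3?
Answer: 961/64 ≈ 15.016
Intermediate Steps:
x(P, r) = 1 (x(P, r) = 6 - 5 = 1)
L(M, h) = -3 + h
(1/(x(1, 5) + (L(-2, 4) - 1*(-6))) - 4)² = (1/(1 + ((-3 + 4) - 1*(-6))) - 4)² = (1/(1 + (1 + 6)) - 4)² = (1/(1 + 7) - 4)² = (1/8 - 4)² = (⅛ - 4)² = (-31/8)² = 961/64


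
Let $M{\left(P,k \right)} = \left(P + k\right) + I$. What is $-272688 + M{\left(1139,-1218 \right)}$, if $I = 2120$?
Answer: $-270647$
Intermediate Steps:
$M{\left(P,k \right)} = 2120 + P + k$ ($M{\left(P,k \right)} = \left(P + k\right) + 2120 = 2120 + P + k$)
$-272688 + M{\left(1139,-1218 \right)} = -272688 + \left(2120 + 1139 - 1218\right) = -272688 + 2041 = -270647$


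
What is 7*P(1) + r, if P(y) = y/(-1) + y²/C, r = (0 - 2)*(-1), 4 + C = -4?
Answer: -47/8 ≈ -5.8750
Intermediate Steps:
C = -8 (C = -4 - 4 = -8)
r = 2 (r = -2*(-1) = 2)
P(y) = -y - y²/8 (P(y) = y/(-1) + y²/(-8) = y*(-1) + y²*(-⅛) = -y - y²/8)
7*P(1) + r = 7*(-⅛*1*(8 + 1)) + 2 = 7*(-⅛*1*9) + 2 = 7*(-9/8) + 2 = -63/8 + 2 = -47/8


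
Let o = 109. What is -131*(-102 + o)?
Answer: -917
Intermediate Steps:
-131*(-102 + o) = -131*(-102 + 109) = -131*7 = -917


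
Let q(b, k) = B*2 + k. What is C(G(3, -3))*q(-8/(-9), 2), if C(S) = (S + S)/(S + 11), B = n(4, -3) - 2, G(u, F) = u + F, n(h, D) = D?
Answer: 0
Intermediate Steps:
G(u, F) = F + u
B = -5 (B = -3 - 2 = -5)
C(S) = 2*S/(11 + S) (C(S) = (2*S)/(11 + S) = 2*S/(11 + S))
q(b, k) = -10 + k (q(b, k) = -5*2 + k = -10 + k)
C(G(3, -3))*q(-8/(-9), 2) = (2*(-3 + 3)/(11 + (-3 + 3)))*(-10 + 2) = (2*0/(11 + 0))*(-8) = (2*0/11)*(-8) = (2*0*(1/11))*(-8) = 0*(-8) = 0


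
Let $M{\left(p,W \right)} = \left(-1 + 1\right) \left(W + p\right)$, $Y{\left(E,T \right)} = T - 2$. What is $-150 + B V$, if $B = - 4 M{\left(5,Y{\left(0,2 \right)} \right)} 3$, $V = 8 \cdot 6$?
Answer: $-150$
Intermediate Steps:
$Y{\left(E,T \right)} = -2 + T$
$M{\left(p,W \right)} = 0$ ($M{\left(p,W \right)} = 0 \left(W + p\right) = 0$)
$V = 48$
$B = 0$ ($B = \left(-4\right) 0 \cdot 3 = 0 \cdot 3 = 0$)
$-150 + B V = -150 + 0 \cdot 48 = -150 + 0 = -150$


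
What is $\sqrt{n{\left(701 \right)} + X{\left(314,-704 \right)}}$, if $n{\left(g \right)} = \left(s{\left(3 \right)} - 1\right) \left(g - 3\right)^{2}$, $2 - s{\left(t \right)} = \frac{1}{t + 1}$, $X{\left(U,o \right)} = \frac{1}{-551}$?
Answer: $\frac{34 \sqrt{95966017}}{551} \approx 604.49$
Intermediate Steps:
$X{\left(U,o \right)} = - \frac{1}{551}$
$s{\left(t \right)} = 2 - \frac{1}{1 + t}$ ($s{\left(t \right)} = 2 - \frac{1}{t + 1} = 2 - \frac{1}{1 + t}$)
$n{\left(g \right)} = \frac{3 \left(-3 + g\right)^{2}}{4}$ ($n{\left(g \right)} = \left(\frac{1 + 2 \cdot 3}{1 + 3} - 1\right) \left(g - 3\right)^{2} = \left(\frac{1 + 6}{4} - 1\right) \left(-3 + g\right)^{2} = \left(\frac{1}{4} \cdot 7 - 1\right) \left(-3 + g\right)^{2} = \left(\frac{7}{4} - 1\right) \left(-3 + g\right)^{2} = \frac{3 \left(-3 + g\right)^{2}}{4}$)
$\sqrt{n{\left(701 \right)} + X{\left(314,-704 \right)}} = \sqrt{\frac{3 \left(-3 + 701\right)^{2}}{4} - \frac{1}{551}} = \sqrt{\frac{3 \cdot 698^{2}}{4} - \frac{1}{551}} = \sqrt{\frac{3}{4} \cdot 487204 - \frac{1}{551}} = \sqrt{365403 - \frac{1}{551}} = \sqrt{\frac{201337052}{551}} = \frac{34 \sqrt{95966017}}{551}$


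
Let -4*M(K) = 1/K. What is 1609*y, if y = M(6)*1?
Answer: -1609/24 ≈ -67.042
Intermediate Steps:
M(K) = -1/(4*K)
y = -1/24 (y = -¼/6*1 = -¼*⅙*1 = -1/24*1 = -1/24 ≈ -0.041667)
1609*y = 1609*(-1/24) = -1609/24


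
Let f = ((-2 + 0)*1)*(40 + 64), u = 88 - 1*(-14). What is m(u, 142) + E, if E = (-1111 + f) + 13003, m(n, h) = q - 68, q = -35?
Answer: 11581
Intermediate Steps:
u = 102 (u = 88 + 14 = 102)
m(n, h) = -103 (m(n, h) = -35 - 68 = -103)
f = -208 (f = -2*1*104 = -2*104 = -208)
E = 11684 (E = (-1111 - 208) + 13003 = -1319 + 13003 = 11684)
m(u, 142) + E = -103 + 11684 = 11581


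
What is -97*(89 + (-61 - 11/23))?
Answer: -61401/23 ≈ -2669.6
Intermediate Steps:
-97*(89 + (-61 - 11/23)) = -97*(89 - 1414/23) = -97*633/23 = -61401/23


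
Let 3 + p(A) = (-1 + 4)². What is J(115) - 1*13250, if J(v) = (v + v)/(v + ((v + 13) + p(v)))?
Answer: -3299020/249 ≈ -13249.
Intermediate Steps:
p(A) = 6 (p(A) = -3 + (-1 + 4)² = -3 + 3² = -3 + 9 = 6)
J(v) = 2*v/(19 + 2*v) (J(v) = (v + v)/(v + ((v + 13) + 6)) = (2*v)/(v + ((13 + v) + 6)) = (2*v)/(v + (19 + v)) = (2*v)/(19 + 2*v) = 2*v/(19 + 2*v))
J(115) - 1*13250 = 2*115/(19 + 2*115) - 1*13250 = 2*115/(19 + 230) - 13250 = 2*115/249 - 13250 = 2*115*(1/249) - 13250 = 230/249 - 13250 = -3299020/249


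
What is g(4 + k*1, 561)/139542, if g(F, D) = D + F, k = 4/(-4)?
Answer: 94/23257 ≈ 0.0040418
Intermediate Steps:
k = -1 (k = 4*(-¼) = -1)
g(4 + k*1, 561)/139542 = (561 + (4 - 1*1))/139542 = (561 + (4 - 1))*(1/139542) = (561 + 3)*(1/139542) = 564*(1/139542) = 94/23257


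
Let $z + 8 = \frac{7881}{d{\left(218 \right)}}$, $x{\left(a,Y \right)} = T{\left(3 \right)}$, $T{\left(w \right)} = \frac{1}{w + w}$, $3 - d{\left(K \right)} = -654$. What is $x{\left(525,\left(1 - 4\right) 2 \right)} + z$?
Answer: $\frac{1823}{438} \approx 4.1621$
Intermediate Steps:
$d{\left(K \right)} = 657$ ($d{\left(K \right)} = 3 - -654 = 3 + 654 = 657$)
$T{\left(w \right)} = \frac{1}{2 w}$
$x{\left(a,Y \right)} = \frac{1}{6}$ ($x{\left(a,Y \right)} = \frac{1}{2 \cdot 3} = \frac{1}{2} \cdot \frac{1}{3} = \frac{1}{6}$)
$z = \frac{875}{219}$ ($z = -8 + \frac{7881}{657} = -8 + 7881 \cdot \frac{1}{657} = -8 + \frac{2627}{219} = \frac{875}{219} \approx 3.9954$)
$x{\left(525,\left(1 - 4\right) 2 \right)} + z = \frac{1}{6} + \frac{875}{219} = \frac{1823}{438}$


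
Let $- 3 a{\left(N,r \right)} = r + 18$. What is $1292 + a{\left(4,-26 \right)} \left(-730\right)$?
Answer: $- \frac{1964}{3} \approx -654.67$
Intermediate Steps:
$a{\left(N,r \right)} = -6 - \frac{r}{3}$ ($a{\left(N,r \right)} = - \frac{r + 18}{3} = - \frac{18 + r}{3} = -6 - \frac{r}{3}$)
$1292 + a{\left(4,-26 \right)} \left(-730\right) = 1292 + \left(-6 - - \frac{26}{3}\right) \left(-730\right) = 1292 + \left(-6 + \frac{26}{3}\right) \left(-730\right) = 1292 + \frac{8}{3} \left(-730\right) = 1292 - \frac{5840}{3} = - \frac{1964}{3}$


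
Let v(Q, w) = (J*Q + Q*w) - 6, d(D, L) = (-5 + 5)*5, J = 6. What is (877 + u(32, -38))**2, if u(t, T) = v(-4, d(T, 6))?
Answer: 717409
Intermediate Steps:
d(D, L) = 0 (d(D, L) = 0*5 = 0)
v(Q, w) = -6 + 6*Q + Q*w (v(Q, w) = (6*Q + Q*w) - 6 = -6 + 6*Q + Q*w)
u(t, T) = -30 (u(t, T) = -6 + 6*(-4) - 4*0 = -6 - 24 + 0 = -30)
(877 + u(32, -38))**2 = (877 - 30)**2 = 847**2 = 717409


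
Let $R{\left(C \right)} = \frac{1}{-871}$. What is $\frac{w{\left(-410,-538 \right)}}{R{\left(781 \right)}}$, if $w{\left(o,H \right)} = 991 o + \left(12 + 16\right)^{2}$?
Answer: $353213146$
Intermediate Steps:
$R{\left(C \right)} = - \frac{1}{871}$
$w{\left(o,H \right)} = 784 + 991 o$ ($w{\left(o,H \right)} = 991 o + 28^{2} = 991 o + 784 = 784 + 991 o$)
$\frac{w{\left(-410,-538 \right)}}{R{\left(781 \right)}} = \frac{784 + 991 \left(-410\right)}{- \frac{1}{871}} = \left(784 - 406310\right) \left(-871\right) = \left(-405526\right) \left(-871\right) = 353213146$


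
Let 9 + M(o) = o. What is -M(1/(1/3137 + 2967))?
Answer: 83764183/9307480 ≈ 8.9997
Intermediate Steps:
M(o) = -9 + o
-M(1/(1/3137 + 2967)) = -(-9 + 1/(1/3137 + 2967)) = -(-9 + 1/(9307480/3137)) = -(-9 + 3137/9307480) = -1*(-83764183/9307480) = 83764183/9307480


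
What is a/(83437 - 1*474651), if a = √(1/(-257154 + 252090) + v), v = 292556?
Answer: -7*√38277215022/990553848 ≈ -0.0013826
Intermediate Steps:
a = 7*√38277215022/2532 (a = √(1/(-257154 + 252090) + 292556) = √(1/(-5064) + 292556) = √(-1/5064 + 292556) = √(1481503583/5064) = 7*√38277215022/2532 ≈ 540.88)
a/(83437 - 1*474651) = (7*√38277215022/2532)/(83437 - 1*474651) = (7*√38277215022/2532)/(83437 - 474651) = (7*√38277215022/2532)/(-391214) = (7*√38277215022/2532)*(-1/391214) = -7*√38277215022/990553848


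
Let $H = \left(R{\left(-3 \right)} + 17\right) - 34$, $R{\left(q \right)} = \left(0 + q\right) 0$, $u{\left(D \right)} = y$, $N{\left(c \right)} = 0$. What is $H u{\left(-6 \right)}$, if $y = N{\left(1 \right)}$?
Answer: $0$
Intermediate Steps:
$y = 0$
$u{\left(D \right)} = 0$
$R{\left(q \right)} = 0$ ($R{\left(q \right)} = q 0 = 0$)
$H = -17$ ($H = \left(0 + 17\right) - 34 = 17 - 34 = -17$)
$H u{\left(-6 \right)} = \left(-17\right) 0 = 0$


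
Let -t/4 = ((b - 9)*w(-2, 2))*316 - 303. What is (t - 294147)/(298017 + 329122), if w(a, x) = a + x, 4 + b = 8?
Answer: -292935/627139 ≈ -0.46710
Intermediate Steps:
b = 4 (b = -4 + 8 = 4)
t = 1212 (t = -4*(((4 - 9)*(-2 + 2))*316 - 303) = -4*(-5*0*316 - 303) = -4*(0*316 - 303) = -4*(0 - 303) = -4*(-303) = 1212)
(t - 294147)/(298017 + 329122) = (1212 - 294147)/(298017 + 329122) = -292935/627139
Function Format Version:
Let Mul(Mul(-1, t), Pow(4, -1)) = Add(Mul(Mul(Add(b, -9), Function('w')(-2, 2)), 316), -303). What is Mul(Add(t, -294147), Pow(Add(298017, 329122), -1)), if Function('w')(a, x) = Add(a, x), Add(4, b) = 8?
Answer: Rational(-292935, 627139) ≈ -0.46710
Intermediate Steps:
b = 4 (b = Add(-4, 8) = 4)
t = 1212 (t = Mul(-4, Add(Mul(Mul(Add(4, -9), Add(-2, 2)), 316), -303)) = Mul(-4, Add(Mul(Mul(-5, 0), 316), -303)) = Mul(-4, Add(Mul(0, 316), -303)) = Mul(-4, Add(0, -303)) = Mul(-4, -303) = 1212)
Mul(Add(t, -294147), Pow(Add(298017, 329122), -1)) = Mul(Add(1212, -294147), Pow(Add(298017, 329122), -1)) = Mul(-292935, Pow(627139, -1)) = Mul(-292935, Rational(1, 627139)) = Rational(-292935, 627139)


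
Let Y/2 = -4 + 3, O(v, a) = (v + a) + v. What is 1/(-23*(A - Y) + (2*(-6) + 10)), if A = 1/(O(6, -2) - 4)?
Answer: -6/311 ≈ -0.019293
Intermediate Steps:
O(v, a) = a + 2*v (O(v, a) = (a + v) + v = a + 2*v)
Y = -2 (Y = 2*(-4 + 3) = 2*(-1) = -2)
A = 1/6 (A = 1/((-2 + 2*6) - 4) = 1/((-2 + 12) - 4) = 1/(10 - 4) = 1/6 ≈ 0.16667)
1/(-23*(A - Y) + (2*(-6) + 10)) = 1/(-23*(1/6 - 1*(-2)) + (2*(-6) + 10)) = 1/(-23*(1/6 + 2) + (-12 + 10)) = 1/(-23*13/6 - 2) = 1/(-299/6 - 2) = 1/(-311/6) = -6/311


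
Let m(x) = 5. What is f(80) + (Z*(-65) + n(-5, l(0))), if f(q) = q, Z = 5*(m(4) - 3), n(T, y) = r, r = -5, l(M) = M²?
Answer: -575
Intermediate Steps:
n(T, y) = -5
Z = 10 (Z = 5*(5 - 3) = 5*2 = 10)
f(80) + (Z*(-65) + n(-5, l(0))) = 80 + (10*(-65) - 5) = 80 + (-650 - 5) = 80 - 655 = -575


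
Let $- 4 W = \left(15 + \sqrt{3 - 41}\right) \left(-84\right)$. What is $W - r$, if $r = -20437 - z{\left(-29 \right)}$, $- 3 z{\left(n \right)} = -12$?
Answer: $20756 + 21 i \sqrt{38} \approx 20756.0 + 129.45 i$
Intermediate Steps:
$z{\left(n \right)} = 4$ ($z{\left(n \right)} = \left(- \frac{1}{3}\right) \left(-12\right) = 4$)
$W = 315 + 21 i \sqrt{38}$ ($W = - \frac{\left(15 + \sqrt{3 - 41}\right) \left(-84\right)}{4} = - \frac{\left(15 + \sqrt{-38}\right) \left(-84\right)}{4} = - \frac{\left(15 + i \sqrt{38}\right) \left(-84\right)}{4} = - \frac{-1260 - 84 i \sqrt{38}}{4} = 315 + 21 i \sqrt{38} \approx 315.0 + 129.45 i$)
$r = -20441$ ($r = -20437 - 4 = -20441$)
$W - r = \left(315 + 21 i \sqrt{38}\right) - -20441 = \left(315 + 21 i \sqrt{38}\right) + 20441 = 20756 + 21 i \sqrt{38}$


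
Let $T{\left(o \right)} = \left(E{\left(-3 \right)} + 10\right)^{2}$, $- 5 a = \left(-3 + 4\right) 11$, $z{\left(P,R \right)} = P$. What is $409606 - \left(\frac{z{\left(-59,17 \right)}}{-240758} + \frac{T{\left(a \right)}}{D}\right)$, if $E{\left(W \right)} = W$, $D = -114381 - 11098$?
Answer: $\frac{12374227199219573}{30210073082} \approx 4.0961 \cdot 10^{5}$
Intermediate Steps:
$D = -125479$ ($D = -114381 - 11098 = -125479$)
$a = - \frac{11}{5}$ ($a = - \frac{\left(-3 + 4\right) 11}{5} = - \frac{1 \cdot 11}{5} = \left(- \frac{1}{5}\right) 11 = - \frac{11}{5} \approx -2.2$)
$T{\left(o \right)} = 49$ ($T{\left(o \right)} = \left(-3 + 10\right)^{2} = 7^{2} = 49$)
$409606 - \left(\frac{z{\left(-59,17 \right)}}{-240758} + \frac{T{\left(a \right)}}{D}\right) = 409606 - \left(- \frac{59}{-240758} + \frac{49}{-125479}\right) = 409606 - \left(\left(-59\right) \left(- \frac{1}{240758}\right) + 49 \left(- \frac{1}{125479}\right)\right) = 409606 - \left(\frac{59}{240758} - \frac{49}{125479}\right) = 409606 - - \frac{4393881}{30210073082} = 409606 + \frac{4393881}{30210073082} = \frac{12374227199219573}{30210073082}$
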